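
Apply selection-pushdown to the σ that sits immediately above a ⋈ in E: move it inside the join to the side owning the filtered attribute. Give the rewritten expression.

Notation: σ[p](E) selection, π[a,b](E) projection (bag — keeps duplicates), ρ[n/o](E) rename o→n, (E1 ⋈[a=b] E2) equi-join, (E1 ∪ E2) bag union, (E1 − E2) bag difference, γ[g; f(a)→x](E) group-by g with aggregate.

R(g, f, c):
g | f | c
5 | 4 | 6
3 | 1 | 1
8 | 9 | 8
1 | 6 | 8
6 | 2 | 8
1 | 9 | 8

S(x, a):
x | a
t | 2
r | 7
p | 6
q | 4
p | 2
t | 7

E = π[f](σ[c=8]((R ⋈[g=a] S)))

σ filters on c, owned by the left side.
E' = π[f]((σ[c=8](R) ⋈[g=a] S))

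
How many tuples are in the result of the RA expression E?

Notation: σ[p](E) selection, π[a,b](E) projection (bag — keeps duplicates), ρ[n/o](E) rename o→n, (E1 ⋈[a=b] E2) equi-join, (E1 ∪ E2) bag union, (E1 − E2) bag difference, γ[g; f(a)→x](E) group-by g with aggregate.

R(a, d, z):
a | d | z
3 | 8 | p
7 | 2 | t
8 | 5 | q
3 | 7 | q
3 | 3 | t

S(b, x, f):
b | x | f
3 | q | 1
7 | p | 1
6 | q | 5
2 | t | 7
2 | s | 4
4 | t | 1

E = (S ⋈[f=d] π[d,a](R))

Subexpression sizes:
  S → 6
  R → 5
  π[d,a](R) → 5
  (S ⋈[f=d] π[d,a](R)) → 2

|E| = 2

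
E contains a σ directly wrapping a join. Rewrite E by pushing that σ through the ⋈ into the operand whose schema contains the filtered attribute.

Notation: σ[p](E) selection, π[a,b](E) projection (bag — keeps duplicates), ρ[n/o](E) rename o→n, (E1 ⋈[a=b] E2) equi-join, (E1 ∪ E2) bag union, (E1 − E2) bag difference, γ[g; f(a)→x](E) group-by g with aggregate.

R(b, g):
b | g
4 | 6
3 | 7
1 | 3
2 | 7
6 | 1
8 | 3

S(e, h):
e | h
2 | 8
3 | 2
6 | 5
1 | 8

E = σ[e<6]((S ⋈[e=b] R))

σ filters on e, owned by the left side.
E' = (σ[e<6](S) ⋈[e=b] R)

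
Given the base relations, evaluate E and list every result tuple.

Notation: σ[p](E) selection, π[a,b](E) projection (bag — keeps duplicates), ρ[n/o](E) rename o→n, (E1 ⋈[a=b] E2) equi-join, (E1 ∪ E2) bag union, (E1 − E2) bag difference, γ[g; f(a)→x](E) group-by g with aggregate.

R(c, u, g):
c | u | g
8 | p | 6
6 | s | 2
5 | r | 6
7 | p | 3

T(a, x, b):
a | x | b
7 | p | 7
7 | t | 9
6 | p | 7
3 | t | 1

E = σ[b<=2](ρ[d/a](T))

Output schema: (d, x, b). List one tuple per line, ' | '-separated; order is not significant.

Stepwise |·|:
  T → 4
  ρ[d/a](T) → 4
  σ[b<=2](ρ[d/a](T)) → 1

== RESULT ==
d | x | b
3 | t | 1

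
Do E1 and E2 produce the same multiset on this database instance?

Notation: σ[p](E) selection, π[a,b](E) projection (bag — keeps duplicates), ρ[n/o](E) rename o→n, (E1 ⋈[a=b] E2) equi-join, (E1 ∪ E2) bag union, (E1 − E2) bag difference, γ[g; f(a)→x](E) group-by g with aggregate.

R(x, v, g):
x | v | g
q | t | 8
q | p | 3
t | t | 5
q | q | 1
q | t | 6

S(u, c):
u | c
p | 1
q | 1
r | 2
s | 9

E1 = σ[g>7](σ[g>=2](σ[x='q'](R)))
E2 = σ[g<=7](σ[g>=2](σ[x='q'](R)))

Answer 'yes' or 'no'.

E1 stepwise |·|:
  R → 5
  σ[x='q'](R) → 4
  σ[g>=2](σ[x='q'](R)) → 3
  σ[g>7](σ[g>=2](σ[x='q'](R))) → 1
E2 stepwise |·|:
  R → 5
  σ[x='q'](R) → 4
  σ[g>=2](σ[x='q'](R)) → 3
  σ[g<=7](σ[g>=2](σ[x='q'](R))) → 2

E1 result:
x | v | g
q | t | 8
E2 result:
x | v | g
q | p | 3
q | t | 6
Witness: ('q', 't', 6) appears 0× in E1 but 1× in E2.

no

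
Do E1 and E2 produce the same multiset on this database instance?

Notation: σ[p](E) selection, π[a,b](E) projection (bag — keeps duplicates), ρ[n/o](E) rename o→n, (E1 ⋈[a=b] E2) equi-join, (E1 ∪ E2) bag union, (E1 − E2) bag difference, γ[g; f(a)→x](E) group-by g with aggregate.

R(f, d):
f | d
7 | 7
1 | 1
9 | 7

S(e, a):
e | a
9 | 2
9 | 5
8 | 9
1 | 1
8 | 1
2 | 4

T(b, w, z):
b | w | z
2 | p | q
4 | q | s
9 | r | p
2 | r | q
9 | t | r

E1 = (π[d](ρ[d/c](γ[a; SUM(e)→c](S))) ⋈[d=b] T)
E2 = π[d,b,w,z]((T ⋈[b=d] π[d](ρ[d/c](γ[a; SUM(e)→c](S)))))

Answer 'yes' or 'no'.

E1 row counts bottom-up:
  S → 6
  γ[a; SUM(e)→c](S) → 5
  ρ[d/c](γ[a; SUM(e)→c](S)) → 5
  π[d](ρ[d/c](γ[a; SUM(e)→c](S))) → 5
  T → 5
  (π[d](ρ[d/c](γ[a; SUM(e)→c](S))) ⋈[d=b] T) → 8
E2 row counts bottom-up:
  T → 5
  S → 6
  γ[a; SUM(e)→c](S) → 5
  ρ[d/c](γ[a; SUM(e)→c](S)) → 5
  π[d](ρ[d/c](γ[a; SUM(e)→c](S))) → 5
  (T ⋈[b=d] π[d](ρ[d/c](γ[a; SUM(e)→c](S)))) → 8
  π[d,b,w,z]((T ⋈[b=d] π[d](ρ[d/c](γ[a; SUM(e)→c](S))))) → 8

E1 and E2 produce the same multiset:
d | b | w | z
2 | 2 | p | q
2 | 2 | r | q
9 | 9 | r | p
9 | 9 | r | p
9 | 9 | r | p
9 | 9 | t | r
9 | 9 | t | r
9 | 9 | t | r

yes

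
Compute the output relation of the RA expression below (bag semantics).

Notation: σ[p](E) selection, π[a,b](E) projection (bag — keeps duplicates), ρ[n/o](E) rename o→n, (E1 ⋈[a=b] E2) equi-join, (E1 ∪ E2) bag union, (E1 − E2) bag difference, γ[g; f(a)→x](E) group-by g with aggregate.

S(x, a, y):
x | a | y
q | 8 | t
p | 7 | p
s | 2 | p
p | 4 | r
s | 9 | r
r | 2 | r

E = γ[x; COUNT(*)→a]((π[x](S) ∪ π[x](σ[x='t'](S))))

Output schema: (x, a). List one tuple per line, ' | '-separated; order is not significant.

Subexpression sizes:
  S → 6
  π[x](S) → 6
  S → 6
  σ[x='t'](S) → 0
  π[x](σ[x='t'](S)) → 0
  (π[x](S) ∪ π[x](σ[x='t'](S))) → 6
  γ[x; COUNT(*)→a]((π[x](S) ∪ π[x](σ[x='t'](S)))) → 4

== RESULT ==
x | a
p | 2
q | 1
r | 1
s | 2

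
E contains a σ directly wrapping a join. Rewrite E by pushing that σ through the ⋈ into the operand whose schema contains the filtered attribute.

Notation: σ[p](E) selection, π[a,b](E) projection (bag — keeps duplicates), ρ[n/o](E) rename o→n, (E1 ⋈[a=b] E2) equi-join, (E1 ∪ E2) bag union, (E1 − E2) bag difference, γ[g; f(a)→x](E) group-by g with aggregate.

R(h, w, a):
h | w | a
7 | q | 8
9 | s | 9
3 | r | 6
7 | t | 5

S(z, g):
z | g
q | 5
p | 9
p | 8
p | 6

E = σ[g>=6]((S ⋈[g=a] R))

σ filters on g, owned by the left side.
E' = (σ[g>=6](S) ⋈[g=a] R)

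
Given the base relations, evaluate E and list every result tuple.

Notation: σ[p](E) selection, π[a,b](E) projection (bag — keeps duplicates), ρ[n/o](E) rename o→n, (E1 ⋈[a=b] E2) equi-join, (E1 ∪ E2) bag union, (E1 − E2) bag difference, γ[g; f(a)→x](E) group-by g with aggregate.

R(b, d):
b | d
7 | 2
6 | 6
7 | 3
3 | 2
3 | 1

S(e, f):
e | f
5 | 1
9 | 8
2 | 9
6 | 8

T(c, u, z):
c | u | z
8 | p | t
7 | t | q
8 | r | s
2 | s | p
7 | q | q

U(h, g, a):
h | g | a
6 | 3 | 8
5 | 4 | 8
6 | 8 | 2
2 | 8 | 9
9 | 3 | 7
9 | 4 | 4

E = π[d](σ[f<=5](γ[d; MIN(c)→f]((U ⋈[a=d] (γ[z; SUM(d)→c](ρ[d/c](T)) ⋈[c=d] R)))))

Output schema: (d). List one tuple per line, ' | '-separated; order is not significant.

Row counts bottom-up:
  U → 6
  T → 5
  ρ[d/c](T) → 5
  γ[z; SUM(d)→c](ρ[d/c](T)) → 4
  R → 5
  (γ[z; SUM(d)→c](ρ[d/c](T)) ⋈[c=d] R) → 2
  (U ⋈[a=d] (γ[z; SUM(d)→c](ρ[d/c](T)) ⋈[c=d] R)) → 2
  γ[d; MIN(c)→f]((U ⋈[a=d] (γ[z; SUM(d)→c](ρ[d/c](T)) ⋈[c=d] R))) → 1
  σ[f<=5](γ[d; MIN(c)→f]((U ⋈[a=d] (γ[z; SUM(d)→c](ρ[d/c](T)) ⋈[c=d] R)))) → 1
  π[d](σ[f<=5](γ[d; MIN(c)→f]((U ⋈[a=d] (γ[z; SUM(d)→c](ρ[d/c](T)) ⋈[c=d] R))))) → 1

== RESULT ==
d
2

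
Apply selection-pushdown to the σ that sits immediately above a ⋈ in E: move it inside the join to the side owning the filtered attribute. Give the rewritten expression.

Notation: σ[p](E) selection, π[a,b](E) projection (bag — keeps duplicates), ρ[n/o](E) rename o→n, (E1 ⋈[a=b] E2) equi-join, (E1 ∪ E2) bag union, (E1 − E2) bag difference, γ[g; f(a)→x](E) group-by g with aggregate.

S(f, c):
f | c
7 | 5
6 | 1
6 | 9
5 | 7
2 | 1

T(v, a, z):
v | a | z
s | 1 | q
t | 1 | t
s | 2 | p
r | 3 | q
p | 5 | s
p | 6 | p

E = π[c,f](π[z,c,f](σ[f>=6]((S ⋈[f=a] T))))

σ filters on f, owned by the left side.
E' = π[c,f](π[z,c,f]((σ[f>=6](S) ⋈[f=a] T)))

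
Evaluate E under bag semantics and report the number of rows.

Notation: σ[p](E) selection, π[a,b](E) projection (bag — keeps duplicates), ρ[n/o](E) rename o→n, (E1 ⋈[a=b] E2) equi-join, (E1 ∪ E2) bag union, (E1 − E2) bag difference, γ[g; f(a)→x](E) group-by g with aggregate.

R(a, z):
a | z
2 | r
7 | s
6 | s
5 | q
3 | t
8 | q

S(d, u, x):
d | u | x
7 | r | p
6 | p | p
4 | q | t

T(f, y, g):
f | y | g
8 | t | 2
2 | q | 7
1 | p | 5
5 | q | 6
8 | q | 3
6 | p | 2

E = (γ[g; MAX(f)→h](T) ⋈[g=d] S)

Subexpression sizes:
  T → 6
  γ[g; MAX(f)→h](T) → 5
  S → 3
  (γ[g; MAX(f)→h](T) ⋈[g=d] S) → 2

|E| = 2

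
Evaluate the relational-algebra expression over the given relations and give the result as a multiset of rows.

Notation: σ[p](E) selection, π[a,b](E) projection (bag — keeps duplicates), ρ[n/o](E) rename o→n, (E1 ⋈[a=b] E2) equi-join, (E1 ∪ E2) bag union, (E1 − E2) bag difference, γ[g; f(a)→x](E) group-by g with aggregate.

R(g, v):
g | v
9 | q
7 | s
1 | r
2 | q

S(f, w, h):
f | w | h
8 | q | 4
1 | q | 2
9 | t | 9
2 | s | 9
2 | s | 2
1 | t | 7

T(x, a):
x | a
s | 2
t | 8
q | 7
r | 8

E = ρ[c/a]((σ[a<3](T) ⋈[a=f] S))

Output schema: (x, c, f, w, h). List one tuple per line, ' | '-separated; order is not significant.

Subexpression sizes:
  T → 4
  σ[a<3](T) → 1
  S → 6
  (σ[a<3](T) ⋈[a=f] S) → 2
  ρ[c/a]((σ[a<3](T) ⋈[a=f] S)) → 2

== RESULT ==
x | c | f | w | h
s | 2 | 2 | s | 2
s | 2 | 2 | s | 9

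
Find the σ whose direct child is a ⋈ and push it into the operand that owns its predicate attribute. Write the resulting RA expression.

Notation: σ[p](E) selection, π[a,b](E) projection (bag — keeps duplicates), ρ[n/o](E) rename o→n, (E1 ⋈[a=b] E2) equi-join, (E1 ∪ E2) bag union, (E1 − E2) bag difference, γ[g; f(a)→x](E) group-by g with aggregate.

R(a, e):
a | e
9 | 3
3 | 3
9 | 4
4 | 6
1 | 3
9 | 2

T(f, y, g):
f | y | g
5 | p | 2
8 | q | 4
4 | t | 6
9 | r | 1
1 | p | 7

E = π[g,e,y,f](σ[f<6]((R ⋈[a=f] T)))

σ filters on f, owned by the right side.
E' = π[g,e,y,f]((R ⋈[a=f] σ[f<6](T)))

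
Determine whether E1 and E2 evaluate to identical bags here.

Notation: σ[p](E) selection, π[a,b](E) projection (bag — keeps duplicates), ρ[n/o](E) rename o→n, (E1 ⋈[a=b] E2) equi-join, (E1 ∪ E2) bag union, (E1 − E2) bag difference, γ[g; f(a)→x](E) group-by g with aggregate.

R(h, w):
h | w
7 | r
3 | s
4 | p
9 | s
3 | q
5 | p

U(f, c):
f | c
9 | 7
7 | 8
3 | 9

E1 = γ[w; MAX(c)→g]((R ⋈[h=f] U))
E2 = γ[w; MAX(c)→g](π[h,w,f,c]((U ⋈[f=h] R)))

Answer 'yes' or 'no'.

E1 per-node cardinality:
  R → 6
  U → 3
  (R ⋈[h=f] U) → 4
  γ[w; MAX(c)→g]((R ⋈[h=f] U)) → 3
E2 per-node cardinality:
  U → 3
  R → 6
  (U ⋈[f=h] R) → 4
  π[h,w,f,c]((U ⋈[f=h] R)) → 4
  γ[w; MAX(c)→g](π[h,w,f,c]((U ⋈[f=h] R))) → 3

E1 and E2 produce the same multiset:
w | g
q | 9
r | 8
s | 9

yes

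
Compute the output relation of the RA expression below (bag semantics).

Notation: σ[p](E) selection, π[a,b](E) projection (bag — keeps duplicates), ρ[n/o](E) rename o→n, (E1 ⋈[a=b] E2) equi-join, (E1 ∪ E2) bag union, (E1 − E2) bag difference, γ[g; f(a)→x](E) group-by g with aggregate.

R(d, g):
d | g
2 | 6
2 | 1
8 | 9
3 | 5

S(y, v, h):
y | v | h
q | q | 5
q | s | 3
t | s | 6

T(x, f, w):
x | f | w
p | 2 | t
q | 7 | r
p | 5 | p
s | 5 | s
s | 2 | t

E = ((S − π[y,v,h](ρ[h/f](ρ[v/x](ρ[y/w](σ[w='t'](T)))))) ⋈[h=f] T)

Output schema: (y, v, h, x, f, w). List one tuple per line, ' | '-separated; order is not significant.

Row counts bottom-up:
  S → 3
  T → 5
  σ[w='t'](T) → 2
  ρ[y/w](σ[w='t'](T)) → 2
  ρ[v/x](ρ[y/w](σ[w='t'](T))) → 2
  ρ[h/f](ρ[v/x](ρ[y/w](σ[w='t'](T)))) → 2
  π[y,v,h](ρ[h/f](ρ[v/x](ρ[y/w](σ[w='t'](T))))) → 2
  (S − π[y,v,h](ρ[h/f](ρ[v/x](ρ[y/w](σ[w='t'](T)))))) → 3
  T → 5
  ((S − π[y,v,h](ρ[h/f](ρ[v/x](ρ[y/w](σ[w='t'](T)))))) ⋈[h=f] T) → 2

== RESULT ==
y | v | h | x | f | w
q | q | 5 | p | 5 | p
q | q | 5 | s | 5 | s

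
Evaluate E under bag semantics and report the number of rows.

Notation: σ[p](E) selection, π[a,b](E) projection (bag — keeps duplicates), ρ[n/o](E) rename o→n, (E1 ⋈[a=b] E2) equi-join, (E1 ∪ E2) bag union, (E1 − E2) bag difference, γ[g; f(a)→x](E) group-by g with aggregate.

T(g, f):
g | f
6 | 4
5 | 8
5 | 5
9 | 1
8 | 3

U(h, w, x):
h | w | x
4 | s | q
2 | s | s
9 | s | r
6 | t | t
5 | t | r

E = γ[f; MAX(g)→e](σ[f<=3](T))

Subexpression sizes:
  T → 5
  σ[f<=3](T) → 2
  γ[f; MAX(g)→e](σ[f<=3](T)) → 2

|E| = 2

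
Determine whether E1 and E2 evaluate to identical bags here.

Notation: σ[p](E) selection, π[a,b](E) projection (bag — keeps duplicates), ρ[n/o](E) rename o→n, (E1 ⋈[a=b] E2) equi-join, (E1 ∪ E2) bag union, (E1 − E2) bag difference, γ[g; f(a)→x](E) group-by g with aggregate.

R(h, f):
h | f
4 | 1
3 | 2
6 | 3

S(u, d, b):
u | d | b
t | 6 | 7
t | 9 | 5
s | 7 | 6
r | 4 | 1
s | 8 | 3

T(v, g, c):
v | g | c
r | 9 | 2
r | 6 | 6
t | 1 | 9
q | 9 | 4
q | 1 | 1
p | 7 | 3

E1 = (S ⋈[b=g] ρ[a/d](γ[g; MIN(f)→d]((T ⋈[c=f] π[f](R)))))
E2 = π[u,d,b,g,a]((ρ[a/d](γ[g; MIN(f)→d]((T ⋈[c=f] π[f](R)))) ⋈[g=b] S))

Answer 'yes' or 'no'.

E1 stepwise |·|:
  S → 5
  T → 6
  R → 3
  π[f](R) → 3
  (T ⋈[c=f] π[f](R)) → 3
  γ[g; MIN(f)→d]((T ⋈[c=f] π[f](R))) → 3
  ρ[a/d](γ[g; MIN(f)→d]((T ⋈[c=f] π[f](R)))) → 3
  (S ⋈[b=g] ρ[a/d](γ[g; MIN(f)→d]((T ⋈[c=f] π[f](R))))) → 2
E2 stepwise |·|:
  T → 6
  R → 3
  π[f](R) → 3
  (T ⋈[c=f] π[f](R)) → 3
  γ[g; MIN(f)→d]((T ⋈[c=f] π[f](R))) → 3
  ρ[a/d](γ[g; MIN(f)→d]((T ⋈[c=f] π[f](R)))) → 3
  S → 5
  (ρ[a/d](γ[g; MIN(f)→d]((T ⋈[c=f] π[f](R)))) ⋈[g=b] S) → 2
  π[u,d,b,g,a]((ρ[a/d](γ[g; MIN(f)→d]((T ⋈[c=f] π[f](R)))) ⋈[g=b] S)) → 2

E1 and E2 produce the same multiset:
u | d | b | g | a
r | 4 | 1 | 1 | 1
t | 6 | 7 | 7 | 3

yes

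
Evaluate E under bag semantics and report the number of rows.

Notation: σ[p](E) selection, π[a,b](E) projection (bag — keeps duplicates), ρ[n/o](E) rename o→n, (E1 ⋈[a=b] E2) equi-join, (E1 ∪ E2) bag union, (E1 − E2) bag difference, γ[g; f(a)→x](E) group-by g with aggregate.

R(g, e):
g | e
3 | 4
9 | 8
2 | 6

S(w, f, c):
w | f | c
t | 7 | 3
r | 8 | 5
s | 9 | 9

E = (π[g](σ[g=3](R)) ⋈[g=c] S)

Subexpression sizes:
  R → 3
  σ[g=3](R) → 1
  π[g](σ[g=3](R)) → 1
  S → 3
  (π[g](σ[g=3](R)) ⋈[g=c] S) → 1

|E| = 1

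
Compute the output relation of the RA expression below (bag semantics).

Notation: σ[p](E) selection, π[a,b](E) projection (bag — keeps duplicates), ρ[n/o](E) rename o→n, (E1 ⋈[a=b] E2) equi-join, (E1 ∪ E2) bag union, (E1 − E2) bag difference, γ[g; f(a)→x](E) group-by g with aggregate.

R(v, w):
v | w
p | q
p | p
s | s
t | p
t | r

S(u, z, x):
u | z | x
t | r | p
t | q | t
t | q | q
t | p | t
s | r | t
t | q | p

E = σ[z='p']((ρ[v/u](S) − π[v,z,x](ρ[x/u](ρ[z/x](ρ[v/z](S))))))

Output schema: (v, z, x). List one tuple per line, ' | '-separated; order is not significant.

Per-node cardinality:
  S → 6
  ρ[v/u](S) → 6
  S → 6
  ρ[v/z](S) → 6
  ρ[z/x](ρ[v/z](S)) → 6
  ρ[x/u](ρ[z/x](ρ[v/z](S))) → 6
  π[v,z,x](ρ[x/u](ρ[z/x](ρ[v/z](S)))) → 6
  (ρ[v/u](S) − π[v,z,x](ρ[x/u](ρ[z/x](ρ[v/z](S))))) → 6
  σ[z='p']((ρ[v/u](S) − π[v,z,x](ρ[x/u](ρ[z/x](ρ[v/z](S)))))) → 1

== RESULT ==
v | z | x
t | p | t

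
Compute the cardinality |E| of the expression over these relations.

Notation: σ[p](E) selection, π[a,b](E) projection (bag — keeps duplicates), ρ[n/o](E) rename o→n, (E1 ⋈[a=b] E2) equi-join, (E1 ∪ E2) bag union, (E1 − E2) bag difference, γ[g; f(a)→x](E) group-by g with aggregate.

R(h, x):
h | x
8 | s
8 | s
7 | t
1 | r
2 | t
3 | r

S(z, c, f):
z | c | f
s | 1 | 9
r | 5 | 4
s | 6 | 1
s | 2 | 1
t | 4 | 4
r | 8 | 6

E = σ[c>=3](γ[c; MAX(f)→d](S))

Subexpression sizes:
  S → 6
  γ[c; MAX(f)→d](S) → 6
  σ[c>=3](γ[c; MAX(f)→d](S)) → 4

|E| = 4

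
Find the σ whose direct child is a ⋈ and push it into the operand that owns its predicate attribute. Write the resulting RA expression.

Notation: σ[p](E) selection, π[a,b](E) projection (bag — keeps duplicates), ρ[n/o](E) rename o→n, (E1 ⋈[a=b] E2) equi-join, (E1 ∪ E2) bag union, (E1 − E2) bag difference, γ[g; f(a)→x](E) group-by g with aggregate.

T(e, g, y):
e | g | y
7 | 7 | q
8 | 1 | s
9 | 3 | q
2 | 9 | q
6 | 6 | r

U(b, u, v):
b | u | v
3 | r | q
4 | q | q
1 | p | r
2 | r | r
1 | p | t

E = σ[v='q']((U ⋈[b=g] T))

σ filters on v, owned by the left side.
E' = (σ[v='q'](U) ⋈[b=g] T)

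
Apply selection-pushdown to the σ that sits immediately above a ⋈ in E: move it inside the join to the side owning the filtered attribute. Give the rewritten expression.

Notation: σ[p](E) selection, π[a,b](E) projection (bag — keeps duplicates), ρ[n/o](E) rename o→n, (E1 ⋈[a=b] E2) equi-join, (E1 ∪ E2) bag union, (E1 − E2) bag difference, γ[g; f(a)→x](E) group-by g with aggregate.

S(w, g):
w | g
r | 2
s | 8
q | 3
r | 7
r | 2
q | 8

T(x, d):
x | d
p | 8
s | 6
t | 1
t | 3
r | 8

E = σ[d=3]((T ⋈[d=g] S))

σ filters on d, owned by the left side.
E' = (σ[d=3](T) ⋈[d=g] S)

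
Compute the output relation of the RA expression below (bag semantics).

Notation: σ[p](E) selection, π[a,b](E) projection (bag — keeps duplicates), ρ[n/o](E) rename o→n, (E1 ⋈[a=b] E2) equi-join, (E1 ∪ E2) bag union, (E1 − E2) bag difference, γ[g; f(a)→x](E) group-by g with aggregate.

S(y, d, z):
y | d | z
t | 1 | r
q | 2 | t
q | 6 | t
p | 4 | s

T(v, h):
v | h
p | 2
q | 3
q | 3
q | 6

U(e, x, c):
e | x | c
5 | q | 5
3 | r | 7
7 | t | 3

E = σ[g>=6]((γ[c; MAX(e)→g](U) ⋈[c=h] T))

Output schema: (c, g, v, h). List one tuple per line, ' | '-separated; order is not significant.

Stepwise |·|:
  U → 3
  γ[c; MAX(e)→g](U) → 3
  T → 4
  (γ[c; MAX(e)→g](U) ⋈[c=h] T) → 2
  σ[g>=6]((γ[c; MAX(e)→g](U) ⋈[c=h] T)) → 2

== RESULT ==
c | g | v | h
3 | 7 | q | 3
3 | 7 | q | 3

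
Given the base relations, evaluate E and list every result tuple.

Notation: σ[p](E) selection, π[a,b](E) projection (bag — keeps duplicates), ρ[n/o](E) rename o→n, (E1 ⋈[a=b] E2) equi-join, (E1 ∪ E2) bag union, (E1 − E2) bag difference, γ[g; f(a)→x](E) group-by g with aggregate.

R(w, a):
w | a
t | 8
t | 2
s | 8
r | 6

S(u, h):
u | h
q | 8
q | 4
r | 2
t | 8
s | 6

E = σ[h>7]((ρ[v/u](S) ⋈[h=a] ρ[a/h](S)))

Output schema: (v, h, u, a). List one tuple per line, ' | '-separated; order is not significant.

Stepwise |·|:
  S → 5
  ρ[v/u](S) → 5
  S → 5
  ρ[a/h](S) → 5
  (ρ[v/u](S) ⋈[h=a] ρ[a/h](S)) → 7
  σ[h>7]((ρ[v/u](S) ⋈[h=a] ρ[a/h](S))) → 4

== RESULT ==
v | h | u | a
q | 8 | q | 8
q | 8 | t | 8
t | 8 | q | 8
t | 8 | t | 8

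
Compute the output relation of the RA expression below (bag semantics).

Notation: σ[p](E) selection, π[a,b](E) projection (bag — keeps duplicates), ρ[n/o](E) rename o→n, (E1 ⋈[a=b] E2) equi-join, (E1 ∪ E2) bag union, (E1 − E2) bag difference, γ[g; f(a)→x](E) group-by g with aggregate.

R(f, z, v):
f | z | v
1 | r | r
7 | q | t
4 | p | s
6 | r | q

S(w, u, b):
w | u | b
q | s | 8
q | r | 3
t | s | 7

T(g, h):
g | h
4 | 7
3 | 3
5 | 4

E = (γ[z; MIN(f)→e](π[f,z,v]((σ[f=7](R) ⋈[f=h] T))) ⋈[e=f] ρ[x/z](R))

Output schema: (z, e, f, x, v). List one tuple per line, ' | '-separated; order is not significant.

Subexpression sizes:
  R → 4
  σ[f=7](R) → 1
  T → 3
  (σ[f=7](R) ⋈[f=h] T) → 1
  π[f,z,v]((σ[f=7](R) ⋈[f=h] T)) → 1
  γ[z; MIN(f)→e](π[f,z,v]((σ[f=7](R) ⋈[f=h] T))) → 1
  R → 4
  ρ[x/z](R) → 4
  (γ[z; MIN(f)→e](π[f,z,v]((σ[f=7](R) ⋈[f=h] T))) ⋈[e=f] ρ[x/z](R)) → 1

== RESULT ==
z | e | f | x | v
q | 7 | 7 | q | t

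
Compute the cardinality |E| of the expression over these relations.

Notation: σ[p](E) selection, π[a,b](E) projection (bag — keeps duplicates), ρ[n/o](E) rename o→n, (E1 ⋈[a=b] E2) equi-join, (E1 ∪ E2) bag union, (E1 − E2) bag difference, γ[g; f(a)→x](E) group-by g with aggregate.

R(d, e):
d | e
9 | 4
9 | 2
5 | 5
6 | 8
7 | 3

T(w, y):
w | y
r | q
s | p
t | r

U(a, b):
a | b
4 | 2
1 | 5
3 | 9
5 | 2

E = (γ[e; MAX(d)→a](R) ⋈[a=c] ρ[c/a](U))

Subexpression sizes:
  R → 5
  γ[e; MAX(d)→a](R) → 5
  U → 4
  ρ[c/a](U) → 4
  (γ[e; MAX(d)→a](R) ⋈[a=c] ρ[c/a](U)) → 1

|E| = 1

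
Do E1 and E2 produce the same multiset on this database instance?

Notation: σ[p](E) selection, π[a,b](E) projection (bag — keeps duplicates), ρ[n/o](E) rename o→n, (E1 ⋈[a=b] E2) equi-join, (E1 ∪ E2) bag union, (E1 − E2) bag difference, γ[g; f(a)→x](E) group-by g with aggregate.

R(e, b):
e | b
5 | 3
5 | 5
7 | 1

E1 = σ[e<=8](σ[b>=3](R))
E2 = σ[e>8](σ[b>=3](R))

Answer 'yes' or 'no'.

E1 subexpression sizes:
  R → 3
  σ[b>=3](R) → 2
  σ[e<=8](σ[b>=3](R)) → 2
E2 subexpression sizes:
  R → 3
  σ[b>=3](R) → 2
  σ[e>8](σ[b>=3](R)) → 0

E1 result:
e | b
5 | 3
5 | 5
E2 result:
e | b
(0 rows)
Witness: (5, 3) appears 1× in E1 but 0× in E2.

no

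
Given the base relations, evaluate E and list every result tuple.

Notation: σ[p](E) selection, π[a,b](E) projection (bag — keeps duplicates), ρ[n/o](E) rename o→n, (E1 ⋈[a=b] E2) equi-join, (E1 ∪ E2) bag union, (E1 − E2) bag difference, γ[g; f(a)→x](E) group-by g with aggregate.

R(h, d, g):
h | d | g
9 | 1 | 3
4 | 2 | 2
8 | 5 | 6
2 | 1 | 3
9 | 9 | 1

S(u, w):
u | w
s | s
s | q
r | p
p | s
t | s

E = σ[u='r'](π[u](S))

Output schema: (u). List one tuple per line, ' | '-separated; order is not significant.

Subexpression sizes:
  S → 5
  π[u](S) → 5
  σ[u='r'](π[u](S)) → 1

== RESULT ==
u
r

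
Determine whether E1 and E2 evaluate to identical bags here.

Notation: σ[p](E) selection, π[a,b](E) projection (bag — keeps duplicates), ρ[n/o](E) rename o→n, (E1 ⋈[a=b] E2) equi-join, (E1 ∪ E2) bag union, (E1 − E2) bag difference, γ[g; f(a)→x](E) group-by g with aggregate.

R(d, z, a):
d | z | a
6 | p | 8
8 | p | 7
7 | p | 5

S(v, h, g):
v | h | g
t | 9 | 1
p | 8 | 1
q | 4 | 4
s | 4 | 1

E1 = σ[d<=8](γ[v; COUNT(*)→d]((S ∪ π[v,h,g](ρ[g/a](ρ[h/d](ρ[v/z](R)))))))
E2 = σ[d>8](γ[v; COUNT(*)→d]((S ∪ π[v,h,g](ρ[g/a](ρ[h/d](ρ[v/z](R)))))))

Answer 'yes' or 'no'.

E1 per-node cardinality:
  S → 4
  R → 3
  ρ[v/z](R) → 3
  ρ[h/d](ρ[v/z](R)) → 3
  ρ[g/a](ρ[h/d](ρ[v/z](R))) → 3
  π[v,h,g](ρ[g/a](ρ[h/d](ρ[v/z](R)))) → 3
  (S ∪ π[v,h,g](ρ[g/a](ρ[h/d](ρ[v/z](R))))) → 7
  γ[v; COUNT(*)→d]((S ∪ π[v,h,g](ρ[g/a](ρ[h/d](ρ[v/z](R)))))) → 4
  σ[d<=8](γ[v; COUNT(*)→d]((S ∪ π[v,h,g](ρ[g/a](ρ[h/d](ρ[v/z](R))))))) → 4
E2 per-node cardinality:
  S → 4
  R → 3
  ρ[v/z](R) → 3
  ρ[h/d](ρ[v/z](R)) → 3
  ρ[g/a](ρ[h/d](ρ[v/z](R))) → 3
  π[v,h,g](ρ[g/a](ρ[h/d](ρ[v/z](R)))) → 3
  (S ∪ π[v,h,g](ρ[g/a](ρ[h/d](ρ[v/z](R))))) → 7
  γ[v; COUNT(*)→d]((S ∪ π[v,h,g](ρ[g/a](ρ[h/d](ρ[v/z](R)))))) → 4
  σ[d>8](γ[v; COUNT(*)→d]((S ∪ π[v,h,g](ρ[g/a](ρ[h/d](ρ[v/z](R))))))) → 0

E1 result:
v | d
p | 4
q | 1
s | 1
t | 1
E2 result:
v | d
(0 rows)
Witness: ('p', 4) appears 1× in E1 but 0× in E2.

no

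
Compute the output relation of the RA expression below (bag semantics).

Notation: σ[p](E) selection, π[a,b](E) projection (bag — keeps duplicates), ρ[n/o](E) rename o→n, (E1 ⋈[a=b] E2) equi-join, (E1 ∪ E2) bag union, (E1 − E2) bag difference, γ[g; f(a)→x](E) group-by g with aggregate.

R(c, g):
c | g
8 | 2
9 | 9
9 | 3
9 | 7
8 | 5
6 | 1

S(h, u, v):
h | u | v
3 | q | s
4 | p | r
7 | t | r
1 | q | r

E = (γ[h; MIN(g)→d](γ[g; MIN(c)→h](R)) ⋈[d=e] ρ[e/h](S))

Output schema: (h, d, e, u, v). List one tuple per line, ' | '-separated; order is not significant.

Row counts bottom-up:
  R → 6
  γ[g; MIN(c)→h](R) → 6
  γ[h; MIN(g)→d](γ[g; MIN(c)→h](R)) → 3
  S → 4
  ρ[e/h](S) → 4
  (γ[h; MIN(g)→d](γ[g; MIN(c)→h](R)) ⋈[d=e] ρ[e/h](S)) → 2

== RESULT ==
h | d | e | u | v
6 | 1 | 1 | q | r
9 | 3 | 3 | q | s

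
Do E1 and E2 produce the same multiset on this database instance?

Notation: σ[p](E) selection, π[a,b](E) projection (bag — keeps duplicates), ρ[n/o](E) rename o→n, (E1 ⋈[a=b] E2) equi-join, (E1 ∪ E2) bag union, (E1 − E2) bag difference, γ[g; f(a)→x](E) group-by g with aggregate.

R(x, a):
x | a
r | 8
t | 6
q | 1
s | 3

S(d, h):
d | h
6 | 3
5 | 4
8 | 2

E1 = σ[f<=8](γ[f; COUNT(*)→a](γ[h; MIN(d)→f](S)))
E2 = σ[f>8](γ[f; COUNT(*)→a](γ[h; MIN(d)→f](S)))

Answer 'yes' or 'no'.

E1 stepwise |·|:
  S → 3
  γ[h; MIN(d)→f](S) → 3
  γ[f; COUNT(*)→a](γ[h; MIN(d)→f](S)) → 3
  σ[f<=8](γ[f; COUNT(*)→a](γ[h; MIN(d)→f](S))) → 3
E2 stepwise |·|:
  S → 3
  γ[h; MIN(d)→f](S) → 3
  γ[f; COUNT(*)→a](γ[h; MIN(d)→f](S)) → 3
  σ[f>8](γ[f; COUNT(*)→a](γ[h; MIN(d)→f](S))) → 0

E1 result:
f | a
5 | 1
6 | 1
8 | 1
E2 result:
f | a
(0 rows)
Witness: (6, 1) appears 1× in E1 but 0× in E2.

no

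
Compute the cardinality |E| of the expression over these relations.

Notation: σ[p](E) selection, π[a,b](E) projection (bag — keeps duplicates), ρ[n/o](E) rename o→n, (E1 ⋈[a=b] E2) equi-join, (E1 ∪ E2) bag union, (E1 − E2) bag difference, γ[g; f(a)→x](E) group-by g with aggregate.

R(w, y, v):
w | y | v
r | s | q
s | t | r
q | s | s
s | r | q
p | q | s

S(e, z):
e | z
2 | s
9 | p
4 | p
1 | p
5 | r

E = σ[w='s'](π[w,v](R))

Stepwise |·|:
  R → 5
  π[w,v](R) → 5
  σ[w='s'](π[w,v](R)) → 2

|E| = 2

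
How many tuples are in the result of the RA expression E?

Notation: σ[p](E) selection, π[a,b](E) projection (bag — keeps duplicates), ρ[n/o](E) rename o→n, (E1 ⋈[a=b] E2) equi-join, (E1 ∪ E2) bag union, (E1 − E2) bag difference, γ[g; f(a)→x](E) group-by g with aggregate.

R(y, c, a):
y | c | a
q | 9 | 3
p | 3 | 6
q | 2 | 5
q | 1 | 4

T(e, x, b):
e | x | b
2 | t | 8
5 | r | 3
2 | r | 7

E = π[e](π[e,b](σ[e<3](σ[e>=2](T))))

Stepwise |·|:
  T → 3
  σ[e>=2](T) → 3
  σ[e<3](σ[e>=2](T)) → 2
  π[e,b](σ[e<3](σ[e>=2](T))) → 2
  π[e](π[e,b](σ[e<3](σ[e>=2](T)))) → 2

|E| = 2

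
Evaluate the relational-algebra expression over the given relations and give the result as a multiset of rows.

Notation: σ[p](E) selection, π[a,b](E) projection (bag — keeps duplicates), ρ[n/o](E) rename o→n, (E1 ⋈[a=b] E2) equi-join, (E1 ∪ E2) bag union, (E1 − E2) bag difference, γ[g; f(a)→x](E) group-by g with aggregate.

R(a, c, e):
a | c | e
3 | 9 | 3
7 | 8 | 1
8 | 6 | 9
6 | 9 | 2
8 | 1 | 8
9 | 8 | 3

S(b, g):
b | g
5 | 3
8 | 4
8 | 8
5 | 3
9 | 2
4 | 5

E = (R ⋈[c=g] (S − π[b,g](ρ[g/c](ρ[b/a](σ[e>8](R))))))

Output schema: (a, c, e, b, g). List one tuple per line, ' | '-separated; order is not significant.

Per-node cardinality:
  R → 6
  S → 6
  R → 6
  σ[e>8](R) → 1
  ρ[b/a](σ[e>8](R)) → 1
  ρ[g/c](ρ[b/a](σ[e>8](R))) → 1
  π[b,g](ρ[g/c](ρ[b/a](σ[e>8](R)))) → 1
  (S − π[b,g](ρ[g/c](ρ[b/a](σ[e>8](R))))) → 6
  (R ⋈[c=g] (S − π[b,g](ρ[g/c](ρ[b/a](σ[e>8](R)))))) → 2

== RESULT ==
a | c | e | b | g
7 | 8 | 1 | 8 | 8
9 | 8 | 3 | 8 | 8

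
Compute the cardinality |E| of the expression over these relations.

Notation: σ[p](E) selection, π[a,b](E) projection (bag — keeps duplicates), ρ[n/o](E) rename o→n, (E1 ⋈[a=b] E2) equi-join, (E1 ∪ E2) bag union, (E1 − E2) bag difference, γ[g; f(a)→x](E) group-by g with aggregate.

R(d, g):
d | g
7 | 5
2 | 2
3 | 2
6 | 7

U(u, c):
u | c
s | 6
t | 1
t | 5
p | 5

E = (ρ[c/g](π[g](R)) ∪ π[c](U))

Subexpression sizes:
  R → 4
  π[g](R) → 4
  ρ[c/g](π[g](R)) → 4
  U → 4
  π[c](U) → 4
  (ρ[c/g](π[g](R)) ∪ π[c](U)) → 8

|E| = 8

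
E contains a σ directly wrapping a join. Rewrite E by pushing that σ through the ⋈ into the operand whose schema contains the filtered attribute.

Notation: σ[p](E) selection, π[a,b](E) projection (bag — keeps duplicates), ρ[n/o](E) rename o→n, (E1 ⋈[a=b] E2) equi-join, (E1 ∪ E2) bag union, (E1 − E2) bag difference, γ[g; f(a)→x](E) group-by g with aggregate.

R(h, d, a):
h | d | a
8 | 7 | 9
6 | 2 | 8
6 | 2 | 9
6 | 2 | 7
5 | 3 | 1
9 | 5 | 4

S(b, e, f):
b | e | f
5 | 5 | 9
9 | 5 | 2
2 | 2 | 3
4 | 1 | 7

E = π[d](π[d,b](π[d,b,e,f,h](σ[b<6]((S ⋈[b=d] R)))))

σ filters on b, owned by the left side.
E' = π[d](π[d,b](π[d,b,e,f,h]((σ[b<6](S) ⋈[b=d] R))))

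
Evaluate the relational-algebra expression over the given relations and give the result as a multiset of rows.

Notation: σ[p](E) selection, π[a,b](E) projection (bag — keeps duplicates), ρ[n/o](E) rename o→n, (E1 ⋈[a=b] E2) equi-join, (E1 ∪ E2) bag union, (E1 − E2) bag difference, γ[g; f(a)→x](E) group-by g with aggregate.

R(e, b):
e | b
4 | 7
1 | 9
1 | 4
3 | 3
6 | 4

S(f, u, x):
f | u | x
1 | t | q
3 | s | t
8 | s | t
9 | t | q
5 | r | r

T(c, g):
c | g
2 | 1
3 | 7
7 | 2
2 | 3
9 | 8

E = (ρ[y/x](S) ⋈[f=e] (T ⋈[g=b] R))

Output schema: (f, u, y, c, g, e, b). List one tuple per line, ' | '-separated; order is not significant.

Stepwise |·|:
  S → 5
  ρ[y/x](S) → 5
  T → 5
  R → 5
  (T ⋈[g=b] R) → 2
  (ρ[y/x](S) ⋈[f=e] (T ⋈[g=b] R)) → 1

== RESULT ==
f | u | y | c | g | e | b
3 | s | t | 2 | 3 | 3 | 3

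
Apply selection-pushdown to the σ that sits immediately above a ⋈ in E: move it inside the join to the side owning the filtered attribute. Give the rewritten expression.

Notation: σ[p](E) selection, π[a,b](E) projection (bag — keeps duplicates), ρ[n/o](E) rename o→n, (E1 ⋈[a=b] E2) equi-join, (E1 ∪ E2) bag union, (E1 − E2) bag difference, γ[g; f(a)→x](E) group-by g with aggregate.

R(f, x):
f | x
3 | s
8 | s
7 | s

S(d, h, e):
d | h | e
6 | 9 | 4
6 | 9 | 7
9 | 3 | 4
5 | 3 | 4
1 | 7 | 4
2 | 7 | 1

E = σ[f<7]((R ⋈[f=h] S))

σ filters on f, owned by the left side.
E' = (σ[f<7](R) ⋈[f=h] S)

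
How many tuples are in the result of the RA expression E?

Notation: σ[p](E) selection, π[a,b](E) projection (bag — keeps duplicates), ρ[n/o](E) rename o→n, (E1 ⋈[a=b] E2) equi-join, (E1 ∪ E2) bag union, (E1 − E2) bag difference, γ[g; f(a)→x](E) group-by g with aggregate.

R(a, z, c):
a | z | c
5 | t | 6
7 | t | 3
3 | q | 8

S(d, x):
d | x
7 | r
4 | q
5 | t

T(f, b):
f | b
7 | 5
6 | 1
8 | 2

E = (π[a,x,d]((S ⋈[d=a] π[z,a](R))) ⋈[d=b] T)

Stepwise |·|:
  S → 3
  R → 3
  π[z,a](R) → 3
  (S ⋈[d=a] π[z,a](R)) → 2
  π[a,x,d]((S ⋈[d=a] π[z,a](R))) → 2
  T → 3
  (π[a,x,d]((S ⋈[d=a] π[z,a](R))) ⋈[d=b] T) → 1

|E| = 1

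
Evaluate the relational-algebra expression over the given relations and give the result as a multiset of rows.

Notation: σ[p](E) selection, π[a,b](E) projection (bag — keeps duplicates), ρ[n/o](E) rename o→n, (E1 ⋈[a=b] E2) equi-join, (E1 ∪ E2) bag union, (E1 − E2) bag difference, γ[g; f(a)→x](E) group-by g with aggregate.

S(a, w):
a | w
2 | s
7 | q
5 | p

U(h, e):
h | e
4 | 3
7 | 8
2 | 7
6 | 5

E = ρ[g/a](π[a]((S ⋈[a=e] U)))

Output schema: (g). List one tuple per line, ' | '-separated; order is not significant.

Per-node cardinality:
  S → 3
  U → 4
  (S ⋈[a=e] U) → 2
  π[a]((S ⋈[a=e] U)) → 2
  ρ[g/a](π[a]((S ⋈[a=e] U))) → 2

== RESULT ==
g
5
7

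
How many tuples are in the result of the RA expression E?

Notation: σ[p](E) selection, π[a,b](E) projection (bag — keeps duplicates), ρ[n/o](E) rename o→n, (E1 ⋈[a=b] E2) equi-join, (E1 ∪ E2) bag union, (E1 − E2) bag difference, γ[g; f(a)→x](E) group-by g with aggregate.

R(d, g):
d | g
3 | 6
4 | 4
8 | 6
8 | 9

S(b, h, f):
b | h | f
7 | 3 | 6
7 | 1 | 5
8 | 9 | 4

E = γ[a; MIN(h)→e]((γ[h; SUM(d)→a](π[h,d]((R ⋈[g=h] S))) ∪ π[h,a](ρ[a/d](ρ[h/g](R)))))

Row counts bottom-up:
  R → 4
  S → 3
  (R ⋈[g=h] S) → 1
  π[h,d]((R ⋈[g=h] S)) → 1
  γ[h; SUM(d)→a](π[h,d]((R ⋈[g=h] S))) → 1
  R → 4
  ρ[h/g](R) → 4
  ρ[a/d](ρ[h/g](R)) → 4
  π[h,a](ρ[a/d](ρ[h/g](R))) → 4
  (γ[h; SUM(d)→a](π[h,d]((R ⋈[g=h] S))) ∪ π[h,a](ρ[a/d](ρ[h/g](R)))) → 5
  γ[a; MIN(h)→e]((γ[h; SUM(d)→a](π[h,d]((R ⋈[g=h] S))) ∪ π[h,a](ρ[a/d](ρ[h/g](R))))) → 3

|E| = 3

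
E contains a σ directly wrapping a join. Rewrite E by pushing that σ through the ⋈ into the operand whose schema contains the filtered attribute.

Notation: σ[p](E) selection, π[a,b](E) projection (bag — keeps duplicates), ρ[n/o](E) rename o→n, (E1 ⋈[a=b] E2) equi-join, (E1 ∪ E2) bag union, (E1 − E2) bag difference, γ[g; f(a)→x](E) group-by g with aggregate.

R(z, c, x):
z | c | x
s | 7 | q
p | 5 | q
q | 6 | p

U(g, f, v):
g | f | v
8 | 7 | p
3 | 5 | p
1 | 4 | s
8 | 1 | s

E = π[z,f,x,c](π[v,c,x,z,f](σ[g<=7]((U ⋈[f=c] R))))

σ filters on g, owned by the left side.
E' = π[z,f,x,c](π[v,c,x,z,f]((σ[g<=7](U) ⋈[f=c] R)))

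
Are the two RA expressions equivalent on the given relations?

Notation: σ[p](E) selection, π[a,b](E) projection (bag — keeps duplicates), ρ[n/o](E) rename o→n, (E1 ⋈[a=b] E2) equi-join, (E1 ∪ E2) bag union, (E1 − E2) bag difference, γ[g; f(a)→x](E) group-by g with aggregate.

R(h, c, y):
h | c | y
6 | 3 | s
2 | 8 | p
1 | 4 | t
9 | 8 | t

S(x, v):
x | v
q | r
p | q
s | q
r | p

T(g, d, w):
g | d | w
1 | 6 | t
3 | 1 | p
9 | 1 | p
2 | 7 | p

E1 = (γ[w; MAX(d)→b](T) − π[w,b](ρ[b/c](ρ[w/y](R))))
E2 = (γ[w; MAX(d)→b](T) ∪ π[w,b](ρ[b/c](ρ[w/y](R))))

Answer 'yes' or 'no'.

E1 subexpression sizes:
  T → 4
  γ[w; MAX(d)→b](T) → 2
  R → 4
  ρ[w/y](R) → 4
  ρ[b/c](ρ[w/y](R)) → 4
  π[w,b](ρ[b/c](ρ[w/y](R))) → 4
  (γ[w; MAX(d)→b](T) − π[w,b](ρ[b/c](ρ[w/y](R)))) → 2
E2 subexpression sizes:
  T → 4
  γ[w; MAX(d)→b](T) → 2
  R → 4
  ρ[w/y](R) → 4
  ρ[b/c](ρ[w/y](R)) → 4
  π[w,b](ρ[b/c](ρ[w/y](R))) → 4
  (γ[w; MAX(d)→b](T) ∪ π[w,b](ρ[b/c](ρ[w/y](R)))) → 6

E1 result:
w | b
p | 7
t | 6
E2 result:
w | b
p | 7
p | 8
s | 3
t | 4
t | 6
t | 8
Witness: ('t', 8) appears 0× in E1 but 1× in E2.

no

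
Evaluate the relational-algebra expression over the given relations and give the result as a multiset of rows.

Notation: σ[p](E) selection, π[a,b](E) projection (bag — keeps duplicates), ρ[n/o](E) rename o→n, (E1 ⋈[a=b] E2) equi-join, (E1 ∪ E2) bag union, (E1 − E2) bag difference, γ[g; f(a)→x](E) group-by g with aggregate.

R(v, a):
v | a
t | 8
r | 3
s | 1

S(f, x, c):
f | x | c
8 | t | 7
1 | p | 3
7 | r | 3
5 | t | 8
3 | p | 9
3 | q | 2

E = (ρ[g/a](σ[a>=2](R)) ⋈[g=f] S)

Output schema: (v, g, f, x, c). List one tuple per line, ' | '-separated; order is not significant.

Row counts bottom-up:
  R → 3
  σ[a>=2](R) → 2
  ρ[g/a](σ[a>=2](R)) → 2
  S → 6
  (ρ[g/a](σ[a>=2](R)) ⋈[g=f] S) → 3

== RESULT ==
v | g | f | x | c
r | 3 | 3 | p | 9
r | 3 | 3 | q | 2
t | 8 | 8 | t | 7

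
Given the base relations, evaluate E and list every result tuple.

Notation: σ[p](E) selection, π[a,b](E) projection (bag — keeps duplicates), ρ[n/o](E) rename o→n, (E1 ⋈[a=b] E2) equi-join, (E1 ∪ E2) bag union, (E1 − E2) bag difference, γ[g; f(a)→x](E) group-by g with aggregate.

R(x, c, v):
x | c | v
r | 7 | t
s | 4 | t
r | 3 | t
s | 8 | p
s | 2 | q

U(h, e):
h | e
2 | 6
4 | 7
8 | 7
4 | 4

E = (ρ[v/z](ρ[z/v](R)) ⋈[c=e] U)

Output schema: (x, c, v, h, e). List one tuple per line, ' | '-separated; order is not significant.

Stepwise |·|:
  R → 5
  ρ[z/v](R) → 5
  ρ[v/z](ρ[z/v](R)) → 5
  U → 4
  (ρ[v/z](ρ[z/v](R)) ⋈[c=e] U) → 3

== RESULT ==
x | c | v | h | e
r | 7 | t | 4 | 7
r | 7 | t | 8 | 7
s | 4 | t | 4 | 4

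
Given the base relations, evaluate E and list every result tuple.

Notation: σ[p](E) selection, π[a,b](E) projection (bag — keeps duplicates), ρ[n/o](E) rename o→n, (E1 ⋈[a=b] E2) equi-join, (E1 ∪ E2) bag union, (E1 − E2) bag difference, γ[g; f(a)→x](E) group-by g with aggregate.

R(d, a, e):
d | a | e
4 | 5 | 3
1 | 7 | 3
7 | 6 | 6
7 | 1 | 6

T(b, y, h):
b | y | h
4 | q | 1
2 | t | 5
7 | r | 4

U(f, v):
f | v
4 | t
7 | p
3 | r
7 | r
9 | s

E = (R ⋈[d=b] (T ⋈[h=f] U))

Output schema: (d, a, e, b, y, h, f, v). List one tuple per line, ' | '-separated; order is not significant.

Row counts bottom-up:
  R → 4
  T → 3
  U → 5
  (T ⋈[h=f] U) → 1
  (R ⋈[d=b] (T ⋈[h=f] U)) → 2

== RESULT ==
d | a | e | b | y | h | f | v
7 | 1 | 6 | 7 | r | 4 | 4 | t
7 | 6 | 6 | 7 | r | 4 | 4 | t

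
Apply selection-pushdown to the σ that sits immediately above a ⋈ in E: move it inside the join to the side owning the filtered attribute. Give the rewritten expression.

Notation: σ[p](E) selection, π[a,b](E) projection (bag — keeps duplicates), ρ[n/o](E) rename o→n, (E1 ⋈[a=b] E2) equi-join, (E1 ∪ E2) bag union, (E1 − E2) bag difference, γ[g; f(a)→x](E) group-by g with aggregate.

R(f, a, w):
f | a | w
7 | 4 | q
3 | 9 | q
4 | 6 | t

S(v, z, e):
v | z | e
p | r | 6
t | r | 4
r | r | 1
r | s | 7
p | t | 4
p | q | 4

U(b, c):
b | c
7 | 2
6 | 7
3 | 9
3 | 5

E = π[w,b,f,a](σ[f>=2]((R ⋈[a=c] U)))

σ filters on f, owned by the left side.
E' = π[w,b,f,a]((σ[f>=2](R) ⋈[a=c] U))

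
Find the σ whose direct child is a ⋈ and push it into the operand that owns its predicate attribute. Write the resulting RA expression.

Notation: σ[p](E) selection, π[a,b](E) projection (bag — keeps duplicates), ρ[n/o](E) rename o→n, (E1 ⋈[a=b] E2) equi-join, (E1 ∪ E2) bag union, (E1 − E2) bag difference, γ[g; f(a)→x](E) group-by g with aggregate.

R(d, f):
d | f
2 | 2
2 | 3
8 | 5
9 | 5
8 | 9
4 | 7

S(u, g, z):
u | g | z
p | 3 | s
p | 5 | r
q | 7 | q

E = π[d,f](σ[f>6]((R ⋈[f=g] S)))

σ filters on f, owned by the left side.
E' = π[d,f]((σ[f>6](R) ⋈[f=g] S))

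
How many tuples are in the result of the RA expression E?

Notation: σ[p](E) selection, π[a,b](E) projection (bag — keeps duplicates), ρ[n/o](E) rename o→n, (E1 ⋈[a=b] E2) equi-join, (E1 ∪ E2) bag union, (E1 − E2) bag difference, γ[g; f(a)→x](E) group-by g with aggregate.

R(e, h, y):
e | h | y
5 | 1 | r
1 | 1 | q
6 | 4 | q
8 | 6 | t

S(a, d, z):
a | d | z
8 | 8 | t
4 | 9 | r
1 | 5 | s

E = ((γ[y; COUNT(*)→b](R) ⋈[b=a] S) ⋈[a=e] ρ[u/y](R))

Row counts bottom-up:
  R → 4
  γ[y; COUNT(*)→b](R) → 3
  S → 3
  (γ[y; COUNT(*)→b](R) ⋈[b=a] S) → 2
  R → 4
  ρ[u/y](R) → 4
  ((γ[y; COUNT(*)→b](R) ⋈[b=a] S) ⋈[a=e] ρ[u/y](R)) → 2

|E| = 2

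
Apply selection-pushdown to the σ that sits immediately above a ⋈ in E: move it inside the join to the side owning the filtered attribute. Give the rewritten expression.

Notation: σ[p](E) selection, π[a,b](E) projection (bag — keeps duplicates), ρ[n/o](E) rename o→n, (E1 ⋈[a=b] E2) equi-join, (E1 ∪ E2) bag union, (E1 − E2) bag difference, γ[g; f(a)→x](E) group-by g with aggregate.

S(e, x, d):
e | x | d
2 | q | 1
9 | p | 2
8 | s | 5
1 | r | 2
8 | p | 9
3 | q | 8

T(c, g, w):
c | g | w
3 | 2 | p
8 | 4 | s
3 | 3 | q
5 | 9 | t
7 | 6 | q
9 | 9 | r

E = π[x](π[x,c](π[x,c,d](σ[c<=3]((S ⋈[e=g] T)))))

σ filters on c, owned by the right side.
E' = π[x](π[x,c](π[x,c,d]((S ⋈[e=g] σ[c<=3](T)))))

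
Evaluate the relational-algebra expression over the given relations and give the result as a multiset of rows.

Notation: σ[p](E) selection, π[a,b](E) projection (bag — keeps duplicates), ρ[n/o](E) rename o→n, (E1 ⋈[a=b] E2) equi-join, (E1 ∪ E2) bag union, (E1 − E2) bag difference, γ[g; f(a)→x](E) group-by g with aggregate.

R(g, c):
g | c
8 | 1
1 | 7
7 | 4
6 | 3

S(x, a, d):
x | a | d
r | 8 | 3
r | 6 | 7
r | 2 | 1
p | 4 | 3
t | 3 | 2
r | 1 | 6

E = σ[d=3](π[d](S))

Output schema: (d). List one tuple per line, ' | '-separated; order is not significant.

Stepwise |·|:
  S → 6
  π[d](S) → 6
  σ[d=3](π[d](S)) → 2

== RESULT ==
d
3
3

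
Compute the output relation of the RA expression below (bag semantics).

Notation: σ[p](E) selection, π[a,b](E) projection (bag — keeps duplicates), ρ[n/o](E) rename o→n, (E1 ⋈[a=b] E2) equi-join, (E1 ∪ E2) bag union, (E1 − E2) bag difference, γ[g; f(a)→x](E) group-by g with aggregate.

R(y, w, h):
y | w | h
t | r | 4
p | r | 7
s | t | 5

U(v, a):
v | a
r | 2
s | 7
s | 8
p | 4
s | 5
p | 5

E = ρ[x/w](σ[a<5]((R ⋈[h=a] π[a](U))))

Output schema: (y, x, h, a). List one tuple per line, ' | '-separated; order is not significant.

Stepwise |·|:
  R → 3
  U → 6
  π[a](U) → 6
  (R ⋈[h=a] π[a](U)) → 4
  σ[a<5]((R ⋈[h=a] π[a](U))) → 1
  ρ[x/w](σ[a<5]((R ⋈[h=a] π[a](U)))) → 1

== RESULT ==
y | x | h | a
t | r | 4 | 4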